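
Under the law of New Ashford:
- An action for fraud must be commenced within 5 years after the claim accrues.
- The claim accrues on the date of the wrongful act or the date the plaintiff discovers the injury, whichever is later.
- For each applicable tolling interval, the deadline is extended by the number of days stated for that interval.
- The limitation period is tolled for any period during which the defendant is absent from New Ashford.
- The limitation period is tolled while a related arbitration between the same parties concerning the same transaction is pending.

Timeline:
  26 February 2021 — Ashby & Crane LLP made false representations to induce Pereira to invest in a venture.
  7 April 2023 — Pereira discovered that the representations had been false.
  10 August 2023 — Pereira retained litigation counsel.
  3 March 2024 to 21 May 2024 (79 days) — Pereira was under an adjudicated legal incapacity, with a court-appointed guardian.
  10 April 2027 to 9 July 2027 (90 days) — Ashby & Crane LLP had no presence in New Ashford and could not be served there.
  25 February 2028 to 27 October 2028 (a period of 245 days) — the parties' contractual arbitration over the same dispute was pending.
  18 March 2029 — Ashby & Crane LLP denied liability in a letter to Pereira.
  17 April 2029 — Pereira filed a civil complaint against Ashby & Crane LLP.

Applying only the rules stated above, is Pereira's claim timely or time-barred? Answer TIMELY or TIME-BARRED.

Because discovery on 7 April 2023 post-dates the 26 February 2021 act, accrual under the later-of rule falls on 7 April 2023.
5 years from 7 April 2023 is 7 April 2028.
The period was tolled for 90 days by the defendant's absence from the jurisdiction (10 April 2027 to 9 July 2027), pushing the deadline to 6 July 2028.
The period was tolled for 245 days by the pending related arbitration (25 February 2028 to 27 October 2028), pushing the deadline to 8 March 2029.
Although the plaintiff's incapacity ran from 3 March 2024 to 21 May 2024, the stated rules do not make that a tolling event, so it is disregarded.
The other events in the timeline have no effect on the limitation period under the stated rules.
The 17 April 2029 filing falls after the 8 March 2029 deadline; the claim is time-barred.

TIME-BARRED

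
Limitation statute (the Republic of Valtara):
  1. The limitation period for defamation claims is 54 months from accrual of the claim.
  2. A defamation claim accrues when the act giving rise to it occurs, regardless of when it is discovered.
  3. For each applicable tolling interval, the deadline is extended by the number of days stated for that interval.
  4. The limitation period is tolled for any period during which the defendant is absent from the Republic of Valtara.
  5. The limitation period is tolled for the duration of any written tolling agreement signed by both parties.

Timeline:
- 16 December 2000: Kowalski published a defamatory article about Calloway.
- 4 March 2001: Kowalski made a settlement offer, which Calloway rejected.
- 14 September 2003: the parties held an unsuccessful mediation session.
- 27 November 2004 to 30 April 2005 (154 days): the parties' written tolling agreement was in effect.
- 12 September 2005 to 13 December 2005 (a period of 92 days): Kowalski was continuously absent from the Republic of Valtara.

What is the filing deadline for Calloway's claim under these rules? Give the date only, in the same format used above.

The limitation period began to run on 16 December 2000.
Adding the 54 months base period to 16 December 2000 gives a deadline of 16 June 2005, before any tolling.
The period was tolled for 154 days by the written tolling agreement (27 November 2004 to 30 April 2005), pushing the deadline to 17 November 2005.
The period was tolled for 92 days by the defendant's absence from the jurisdiction (12 September 2005 to 13 December 2005), pushing the deadline to 17 February 2006.
The other events in the timeline have no effect on the limitation period under the stated rules.

17 February 2006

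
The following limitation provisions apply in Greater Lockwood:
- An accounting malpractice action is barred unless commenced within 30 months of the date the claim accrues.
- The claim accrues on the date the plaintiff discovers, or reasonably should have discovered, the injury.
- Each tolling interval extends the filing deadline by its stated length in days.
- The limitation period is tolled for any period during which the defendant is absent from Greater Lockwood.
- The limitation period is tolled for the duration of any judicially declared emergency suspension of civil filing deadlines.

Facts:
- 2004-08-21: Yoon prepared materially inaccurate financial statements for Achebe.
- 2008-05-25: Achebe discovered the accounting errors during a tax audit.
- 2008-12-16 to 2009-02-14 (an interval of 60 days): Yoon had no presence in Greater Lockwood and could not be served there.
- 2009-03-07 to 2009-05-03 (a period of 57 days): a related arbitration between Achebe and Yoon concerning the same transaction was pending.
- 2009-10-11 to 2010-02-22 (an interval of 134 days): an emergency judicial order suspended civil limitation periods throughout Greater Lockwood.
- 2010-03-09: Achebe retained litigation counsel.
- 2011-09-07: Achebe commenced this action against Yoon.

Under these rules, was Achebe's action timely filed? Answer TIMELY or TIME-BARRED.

Accrual is tied to discovery, so the period began on 2008-05-25 rather than on 2004-08-21 when the act occurred.
30 months from 2008-05-25 is 2010-11-25.
The defendant's absence from the jurisdiction from 2008-12-16 to 2009-02-14 tolled the period for 60 days, extending the deadline to 2011-01-24.
The period was tolled for 134 days by the emergency suspension of filing deadlines (2009-10-11 to 2010-02-22), pushing the deadline to 2011-06-07.
Although a pending arbitration ran from 2009-03-07 to 2009-05-03, the stated rules do not make that a tolling event, so it is disregarded.
None of the other events listed affects the running of the period under the stated rules.
Filing on 2011-09-07 missed the 2011-06-07 deadline — the action is time-barred.

TIME-BARRED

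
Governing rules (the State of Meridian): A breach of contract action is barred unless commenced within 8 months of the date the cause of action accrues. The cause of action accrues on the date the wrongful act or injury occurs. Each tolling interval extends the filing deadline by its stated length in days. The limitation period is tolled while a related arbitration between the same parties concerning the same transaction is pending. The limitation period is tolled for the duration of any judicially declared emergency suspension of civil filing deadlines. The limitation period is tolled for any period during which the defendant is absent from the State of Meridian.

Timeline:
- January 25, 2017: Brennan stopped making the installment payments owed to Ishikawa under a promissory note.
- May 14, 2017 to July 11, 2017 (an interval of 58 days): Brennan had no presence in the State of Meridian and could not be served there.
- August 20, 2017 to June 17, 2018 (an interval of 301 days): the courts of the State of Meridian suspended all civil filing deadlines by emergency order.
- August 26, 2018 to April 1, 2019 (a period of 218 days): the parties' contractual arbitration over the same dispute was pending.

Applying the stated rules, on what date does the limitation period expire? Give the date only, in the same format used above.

The cause of action accrued on January 25, 2017, the date of the act.
The untolled deadline — 8 months after January 25, 2017 — is September 25, 2017.
The defendant's absence from the jurisdiction from May 14, 2017 to July 11, 2017 tolled the period for 58 days, extending the deadline to November 22, 2017.
Because the emergency suspension of filing deadlines ran from August 20, 2017 to June 17, 2018, the deadline is extended by 301 days to September 19, 2018.
The period was tolled for 218 days by the pending related arbitration (August 26, 2018 to April 1, 2019), pushing the deadline to April 25, 2019.

April 25, 2019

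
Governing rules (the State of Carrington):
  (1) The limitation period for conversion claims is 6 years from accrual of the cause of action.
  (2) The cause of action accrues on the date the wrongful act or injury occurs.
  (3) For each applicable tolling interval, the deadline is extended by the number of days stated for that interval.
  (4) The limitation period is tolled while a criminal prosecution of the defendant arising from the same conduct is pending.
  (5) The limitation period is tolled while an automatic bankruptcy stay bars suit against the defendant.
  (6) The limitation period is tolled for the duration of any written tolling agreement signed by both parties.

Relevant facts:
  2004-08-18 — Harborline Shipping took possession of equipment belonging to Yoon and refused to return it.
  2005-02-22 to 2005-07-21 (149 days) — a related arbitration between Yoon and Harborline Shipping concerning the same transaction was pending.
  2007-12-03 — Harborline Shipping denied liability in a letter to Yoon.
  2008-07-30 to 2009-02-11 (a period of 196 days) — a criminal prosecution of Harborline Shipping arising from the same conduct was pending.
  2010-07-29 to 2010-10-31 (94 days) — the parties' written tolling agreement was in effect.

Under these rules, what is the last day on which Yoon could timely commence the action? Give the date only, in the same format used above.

The limitation period began to run on 2004-08-18.
6 years from 2004-08-18 is 2010-08-18.
The pending criminal prosecution from 2008-07-30 to 2009-02-11 tolled the period for 196 days, extending the deadline to 2011-03-02.
Because the written tolling agreement ran from 2010-07-29 to 2010-10-31, the deadline is extended by 94 days to 2011-06-04.
The pending related arbitration from 2005-02-22 to 2005-07-21 does not toll the period, because no stated rule makes a pending arbitration a tolling event.
The other events in the timeline have no effect on the limitation period under the stated rules.

2011-06-04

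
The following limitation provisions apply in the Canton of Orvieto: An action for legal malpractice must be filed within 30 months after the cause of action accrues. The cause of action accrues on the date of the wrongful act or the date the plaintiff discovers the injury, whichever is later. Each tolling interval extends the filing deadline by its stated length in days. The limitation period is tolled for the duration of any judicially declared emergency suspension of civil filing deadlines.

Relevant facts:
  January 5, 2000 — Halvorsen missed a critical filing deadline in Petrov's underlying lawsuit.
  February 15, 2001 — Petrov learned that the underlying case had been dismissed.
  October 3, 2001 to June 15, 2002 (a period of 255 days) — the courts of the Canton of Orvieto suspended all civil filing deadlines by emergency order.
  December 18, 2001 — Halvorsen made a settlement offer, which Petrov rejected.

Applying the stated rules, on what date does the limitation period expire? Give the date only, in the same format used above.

April 26, 2004

Because discovery on February 15, 2001 post-dates the January 5, 2000 act, accrual under the later-of rule falls on February 15, 2001.
Adding the 30 months base period to February 15, 2001 gives a deadline of August 15, 2003, before any tolling.
The period was tolled for 255 days by the emergency suspension of filing deadlines (October 3, 2001 to June 15, 2002), pushing the deadline to April 26, 2004.
The other events in the timeline have no effect on the limitation period under the stated rules.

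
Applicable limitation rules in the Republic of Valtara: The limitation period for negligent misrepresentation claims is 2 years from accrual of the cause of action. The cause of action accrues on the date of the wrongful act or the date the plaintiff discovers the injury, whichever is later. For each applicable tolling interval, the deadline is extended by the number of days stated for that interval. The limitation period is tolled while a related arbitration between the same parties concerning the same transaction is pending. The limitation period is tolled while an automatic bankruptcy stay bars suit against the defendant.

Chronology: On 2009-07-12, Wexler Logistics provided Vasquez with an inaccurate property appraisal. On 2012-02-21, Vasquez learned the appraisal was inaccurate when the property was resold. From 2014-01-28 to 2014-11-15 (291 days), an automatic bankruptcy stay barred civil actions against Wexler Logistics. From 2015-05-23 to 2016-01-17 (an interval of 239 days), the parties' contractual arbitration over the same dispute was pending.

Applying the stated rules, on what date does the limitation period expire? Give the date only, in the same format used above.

Taking the later of the act (2009-07-12) and discovery (2012-02-21), the claim accrued on 2012-02-21.
The untolled deadline — 2 years after 2012-02-21 — is 2014-02-21.
The automatic bankruptcy stay from 2014-01-28 to 2014-11-15 tolled the period for 291 days, extending the deadline to 2014-12-09.
The pending related arbitration starting 2015-05-23 came too late — the period had run on 2014-12-09 — and so does not extend the deadline.

2014-12-09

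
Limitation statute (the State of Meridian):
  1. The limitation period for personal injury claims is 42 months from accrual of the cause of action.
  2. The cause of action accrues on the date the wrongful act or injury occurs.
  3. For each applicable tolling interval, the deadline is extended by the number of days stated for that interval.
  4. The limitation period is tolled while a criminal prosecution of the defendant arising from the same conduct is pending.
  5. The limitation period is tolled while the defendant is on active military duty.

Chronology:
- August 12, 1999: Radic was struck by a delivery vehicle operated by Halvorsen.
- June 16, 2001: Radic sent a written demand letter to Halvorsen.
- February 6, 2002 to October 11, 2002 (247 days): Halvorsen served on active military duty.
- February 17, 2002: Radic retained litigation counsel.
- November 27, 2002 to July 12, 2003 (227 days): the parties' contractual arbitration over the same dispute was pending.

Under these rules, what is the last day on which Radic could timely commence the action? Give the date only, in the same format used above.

October 17, 2003

The limitation period began to run on August 12, 1999.
The untolled deadline — 42 months after August 12, 1999 — is February 12, 2003.
The defendant's active military service from February 6, 2002 to October 11, 2002 tolled the period for 247 days, extending the deadline to October 17, 2003.
The pending related arbitration from November 27, 2002 to July 12, 2003 does not toll the period, because no stated rule makes a pending arbitration a tolling event.
The other events in the timeline have no effect on the limitation period under the stated rules.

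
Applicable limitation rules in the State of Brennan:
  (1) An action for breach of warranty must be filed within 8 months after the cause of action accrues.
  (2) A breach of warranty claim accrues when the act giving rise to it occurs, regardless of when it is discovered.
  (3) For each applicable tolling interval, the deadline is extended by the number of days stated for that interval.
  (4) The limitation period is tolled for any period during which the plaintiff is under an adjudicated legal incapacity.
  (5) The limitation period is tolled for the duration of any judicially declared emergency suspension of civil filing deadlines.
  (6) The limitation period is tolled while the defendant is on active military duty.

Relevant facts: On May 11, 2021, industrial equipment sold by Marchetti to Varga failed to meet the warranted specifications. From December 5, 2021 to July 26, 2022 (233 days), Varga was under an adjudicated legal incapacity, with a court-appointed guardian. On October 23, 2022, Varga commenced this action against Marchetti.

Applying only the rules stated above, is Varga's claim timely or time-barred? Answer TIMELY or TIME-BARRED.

TIME-BARRED

The claim accrued on May 11, 2021, when the wrongful act occurred.
The untolled deadline — 8 months after May 11, 2021 — is January 11, 2022.
The plaintiff's legal incapacity from December 5, 2021 to July 26, 2022 tolled the period for 233 days, extending the deadline to September 1, 2022.
Varga filed on October 23, 2022, after the September 1, 2022 deadline, so the action is time-barred.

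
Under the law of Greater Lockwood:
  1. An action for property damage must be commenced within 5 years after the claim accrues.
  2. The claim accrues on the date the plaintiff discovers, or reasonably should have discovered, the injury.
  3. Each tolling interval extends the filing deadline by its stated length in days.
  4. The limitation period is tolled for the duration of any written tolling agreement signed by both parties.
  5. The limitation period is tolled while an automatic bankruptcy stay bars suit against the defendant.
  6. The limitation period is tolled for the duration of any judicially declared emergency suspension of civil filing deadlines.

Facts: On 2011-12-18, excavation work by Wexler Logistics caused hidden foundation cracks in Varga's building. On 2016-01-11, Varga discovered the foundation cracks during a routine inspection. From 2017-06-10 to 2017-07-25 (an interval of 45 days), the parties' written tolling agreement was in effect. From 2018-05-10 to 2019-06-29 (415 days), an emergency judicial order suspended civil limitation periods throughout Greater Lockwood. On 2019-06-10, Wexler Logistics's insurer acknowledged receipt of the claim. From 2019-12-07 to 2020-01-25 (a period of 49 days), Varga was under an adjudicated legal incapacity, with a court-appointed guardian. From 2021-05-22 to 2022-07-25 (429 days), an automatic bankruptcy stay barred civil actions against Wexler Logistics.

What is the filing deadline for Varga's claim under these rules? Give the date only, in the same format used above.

2023-06-19

The claim did not accrue until Varga discovered the injury on 2016-01-11; the 2011-12-18 act date does not start the clock under the stated rule.
The untolled deadline — 5 years after 2016-01-11 — is 2021-01-11.
Because the written tolling agreement ran from 2017-06-10 to 2017-07-25, the deadline is extended by 45 days to 2021-02-25.
The emergency suspension of filing deadlines from 2018-05-10 to 2019-06-29 tolled the period for 415 days, extending the deadline to 2022-04-16.
Because the automatic bankruptcy stay ran from 2021-05-22 to 2022-07-25, the deadline is extended by 429 days to 2023-06-19.
The plaintiff's legal incapacity from 2019-12-07 to 2020-01-25 does not toll the period, because no stated rule makes the plaintiff's incapacity a tolling event.
Nothing else in the chronology tolls or restarts the period.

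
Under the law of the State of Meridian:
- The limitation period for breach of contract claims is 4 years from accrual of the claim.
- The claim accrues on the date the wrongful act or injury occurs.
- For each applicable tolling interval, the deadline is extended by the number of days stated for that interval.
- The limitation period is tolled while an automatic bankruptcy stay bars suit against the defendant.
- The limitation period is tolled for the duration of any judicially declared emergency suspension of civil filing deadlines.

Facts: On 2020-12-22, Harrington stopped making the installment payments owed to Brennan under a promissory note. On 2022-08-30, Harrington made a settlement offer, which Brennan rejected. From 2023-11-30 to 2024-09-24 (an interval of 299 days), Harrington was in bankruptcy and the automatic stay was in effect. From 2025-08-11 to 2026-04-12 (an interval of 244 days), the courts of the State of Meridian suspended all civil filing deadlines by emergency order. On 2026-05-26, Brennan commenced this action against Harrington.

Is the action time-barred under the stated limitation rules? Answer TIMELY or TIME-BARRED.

The limitation period began to run on 2020-12-22.
4 years from 2020-12-22 is 2024-12-22.
The automatic bankruptcy stay from 2023-11-30 to 2024-09-24 tolled the period for 299 days, extending the deadline to 2025-10-17.
The period was tolled for 244 days by the emergency suspension of filing deadlines (2025-08-11 to 2026-04-12), pushing the deadline to 2026-06-18.
Nothing else in the chronology tolls or restarts the period.
Filing on 2026-05-26 beat the 2026-06-18 deadline — the action is timely.

TIMELY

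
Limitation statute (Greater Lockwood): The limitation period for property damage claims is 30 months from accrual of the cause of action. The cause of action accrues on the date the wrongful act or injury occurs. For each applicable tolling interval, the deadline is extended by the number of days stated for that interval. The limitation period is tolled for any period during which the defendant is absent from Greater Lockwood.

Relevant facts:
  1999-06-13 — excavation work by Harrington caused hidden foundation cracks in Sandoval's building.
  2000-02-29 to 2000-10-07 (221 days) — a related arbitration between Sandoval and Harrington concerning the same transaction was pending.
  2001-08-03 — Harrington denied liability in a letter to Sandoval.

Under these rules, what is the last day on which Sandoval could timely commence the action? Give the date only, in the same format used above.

The claim accrued on 1999-06-13, when the wrongful act occurred.
30 months from 1999-06-13 is 2001-12-13.
The pending related arbitration from 2000-02-29 to 2000-10-07 does not toll the period, because no stated rule makes a pending arbitration a tolling event.
None of the other events listed affects the running of the period under the stated rules.

2001-12-13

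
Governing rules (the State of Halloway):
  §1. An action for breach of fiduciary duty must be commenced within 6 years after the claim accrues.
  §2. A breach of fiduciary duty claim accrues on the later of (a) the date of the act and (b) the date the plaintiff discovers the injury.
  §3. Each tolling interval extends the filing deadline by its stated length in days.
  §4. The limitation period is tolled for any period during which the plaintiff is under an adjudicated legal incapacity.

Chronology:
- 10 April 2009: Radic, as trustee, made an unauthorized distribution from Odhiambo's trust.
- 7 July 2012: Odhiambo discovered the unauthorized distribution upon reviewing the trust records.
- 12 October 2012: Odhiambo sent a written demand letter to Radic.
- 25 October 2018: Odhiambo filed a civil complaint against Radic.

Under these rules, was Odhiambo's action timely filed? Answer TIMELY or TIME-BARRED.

The claim accrued on 7 July 2012 — the later of the 10 April 2009 act and the 7 July 2012 discovery.
6 years from 7 July 2012 is 7 July 2018.
None of the other events listed affects the running of the period under the stated rules.
Filing on 25 October 2018 missed the 7 July 2018 deadline — the action is time-barred.

TIME-BARRED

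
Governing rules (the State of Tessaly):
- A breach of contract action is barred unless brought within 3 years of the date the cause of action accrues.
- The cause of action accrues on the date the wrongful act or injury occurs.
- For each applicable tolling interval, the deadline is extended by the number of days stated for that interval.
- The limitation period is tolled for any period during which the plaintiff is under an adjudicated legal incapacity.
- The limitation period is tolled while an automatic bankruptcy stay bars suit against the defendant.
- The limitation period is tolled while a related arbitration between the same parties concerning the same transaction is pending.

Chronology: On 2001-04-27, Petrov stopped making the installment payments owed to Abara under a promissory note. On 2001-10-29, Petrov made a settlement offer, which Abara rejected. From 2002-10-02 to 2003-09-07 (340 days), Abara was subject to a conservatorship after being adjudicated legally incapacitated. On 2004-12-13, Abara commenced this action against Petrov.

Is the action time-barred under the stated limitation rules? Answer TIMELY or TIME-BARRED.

TIMELY

The limitation period began to run on 2001-04-27.
Adding the 3 years base period to 2001-04-27 gives a deadline of 2004-04-27, before any tolling.
The period was tolled for 340 days by the plaintiff's legal incapacity (2002-10-02 to 2003-09-07), pushing the deadline to 2005-04-02.
None of the other events listed affects the running of the period under the stated rules.
Abara filed on 2004-12-13, before the 2005-04-02 deadline, so the action is timely.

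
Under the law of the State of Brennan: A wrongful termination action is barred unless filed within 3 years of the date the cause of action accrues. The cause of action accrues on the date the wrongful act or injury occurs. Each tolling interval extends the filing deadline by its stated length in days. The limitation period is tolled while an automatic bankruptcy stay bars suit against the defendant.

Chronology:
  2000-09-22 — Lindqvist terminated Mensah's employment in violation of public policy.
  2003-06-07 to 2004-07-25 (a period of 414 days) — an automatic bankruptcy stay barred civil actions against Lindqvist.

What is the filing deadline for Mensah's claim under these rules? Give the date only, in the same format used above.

2004-11-09

The claim accrued on 2000-09-22, when the wrongful act occurred.
The untolled deadline — 3 years after 2000-09-22 — is 2003-09-22.
The period was tolled for 414 days by the automatic bankruptcy stay (2003-06-07 to 2004-07-25), pushing the deadline to 2004-11-09.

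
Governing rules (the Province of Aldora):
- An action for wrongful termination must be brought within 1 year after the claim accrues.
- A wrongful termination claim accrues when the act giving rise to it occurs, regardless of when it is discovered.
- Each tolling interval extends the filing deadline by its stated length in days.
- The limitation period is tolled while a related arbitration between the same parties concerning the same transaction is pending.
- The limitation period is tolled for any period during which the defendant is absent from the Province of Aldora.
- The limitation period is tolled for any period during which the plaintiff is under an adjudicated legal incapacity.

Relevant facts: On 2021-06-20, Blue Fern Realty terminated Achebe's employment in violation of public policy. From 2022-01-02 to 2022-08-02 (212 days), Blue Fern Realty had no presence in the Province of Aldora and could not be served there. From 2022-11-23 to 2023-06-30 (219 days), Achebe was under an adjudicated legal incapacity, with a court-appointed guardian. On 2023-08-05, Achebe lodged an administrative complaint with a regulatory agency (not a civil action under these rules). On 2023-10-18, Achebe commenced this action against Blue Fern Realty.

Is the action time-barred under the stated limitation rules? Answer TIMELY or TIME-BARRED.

The limitation period began to run on 2021-06-20.
1 year from 2021-06-20 is 2022-06-20.
The defendant's absence from the jurisdiction from 2022-01-02 to 2022-08-02 tolled the period for 212 days, extending the deadline to 2023-01-18.
The plaintiff's legal incapacity from 2022-11-23 to 2023-06-30 tolled the period for 219 days, extending the deadline to 2023-08-25.
Nothing else in the chronology tolls or restarts the period.
Filing on 2023-10-18 missed the 2023-08-25 deadline — the action is time-barred.

TIME-BARRED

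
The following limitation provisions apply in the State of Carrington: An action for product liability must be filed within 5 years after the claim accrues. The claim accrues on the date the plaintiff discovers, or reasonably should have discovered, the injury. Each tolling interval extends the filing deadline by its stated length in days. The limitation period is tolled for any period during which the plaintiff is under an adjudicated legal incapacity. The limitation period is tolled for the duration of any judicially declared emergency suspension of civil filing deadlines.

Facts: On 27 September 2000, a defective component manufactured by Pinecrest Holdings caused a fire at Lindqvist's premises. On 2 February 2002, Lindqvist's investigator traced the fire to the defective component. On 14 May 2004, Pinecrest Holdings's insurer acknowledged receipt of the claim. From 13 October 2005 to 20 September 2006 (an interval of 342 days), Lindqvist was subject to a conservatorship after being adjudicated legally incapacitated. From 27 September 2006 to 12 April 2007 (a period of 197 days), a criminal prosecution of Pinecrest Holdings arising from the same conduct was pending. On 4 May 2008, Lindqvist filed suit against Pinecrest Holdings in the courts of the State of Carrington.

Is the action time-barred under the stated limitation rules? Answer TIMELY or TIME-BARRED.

TIME-BARRED

Accrual is tied to discovery, so the period began on 2 February 2002 rather than on 27 September 2000 when the act occurred.
Adding the 5 years base period to 2 February 2002 gives a deadline of 2 February 2007, before any tolling.
Because the plaintiff's legal incapacity ran from 13 October 2005 to 20 September 2006, the deadline is extended by 342 days to 10 January 2008.
The pending criminal prosecution from 27 September 2006 to 12 April 2007 does not toll the period, because no stated rule makes a criminal prosecution a tolling event.
Nothing else in the chronology tolls or restarts the period.
Lindqvist filed on 4 May 2008, after the 10 January 2008 deadline, so the action is time-barred.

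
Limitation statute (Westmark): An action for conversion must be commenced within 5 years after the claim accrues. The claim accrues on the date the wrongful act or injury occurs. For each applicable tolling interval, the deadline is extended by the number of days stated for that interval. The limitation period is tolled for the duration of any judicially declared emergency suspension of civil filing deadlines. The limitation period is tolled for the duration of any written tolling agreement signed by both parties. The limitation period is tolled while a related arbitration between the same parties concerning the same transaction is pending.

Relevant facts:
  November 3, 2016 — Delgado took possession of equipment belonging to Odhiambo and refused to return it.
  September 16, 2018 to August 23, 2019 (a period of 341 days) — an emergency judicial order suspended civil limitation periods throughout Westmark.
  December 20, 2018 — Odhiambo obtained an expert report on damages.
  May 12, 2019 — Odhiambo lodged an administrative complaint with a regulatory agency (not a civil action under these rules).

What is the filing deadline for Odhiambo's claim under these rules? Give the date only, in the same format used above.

October 10, 2022

The claim accrued on November 3, 2016, the date of the act.
Adding the 5 years base period to November 3, 2016 gives a deadline of November 3, 2021, before any tolling.
The emergency suspension of filing deadlines from September 16, 2018 to August 23, 2019 tolled the period for 341 days, extending the deadline to October 10, 2022.
Nothing else in the chronology tolls or restarts the period.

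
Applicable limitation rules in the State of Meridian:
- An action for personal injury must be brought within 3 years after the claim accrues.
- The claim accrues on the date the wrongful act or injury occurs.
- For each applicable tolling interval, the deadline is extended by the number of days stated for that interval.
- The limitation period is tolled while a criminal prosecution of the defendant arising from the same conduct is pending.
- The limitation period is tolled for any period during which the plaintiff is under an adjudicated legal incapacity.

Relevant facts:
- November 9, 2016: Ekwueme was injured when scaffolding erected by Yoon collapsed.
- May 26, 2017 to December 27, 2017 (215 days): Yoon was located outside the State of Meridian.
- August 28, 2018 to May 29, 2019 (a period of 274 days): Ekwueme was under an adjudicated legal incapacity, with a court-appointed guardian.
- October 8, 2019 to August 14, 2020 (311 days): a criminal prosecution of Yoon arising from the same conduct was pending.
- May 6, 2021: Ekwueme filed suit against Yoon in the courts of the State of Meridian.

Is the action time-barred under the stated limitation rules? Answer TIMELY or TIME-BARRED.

TIMELY

The limitation period began to run on November 9, 2016.
Adding the 3 years base period to November 9, 2016 gives a deadline of November 9, 2019, before any tolling.
The period was tolled for 274 days by the plaintiff's legal incapacity (August 28, 2018 to May 29, 2019), pushing the deadline to August 9, 2020.
The period was tolled for 311 days by the pending criminal prosecution (October 8, 2019 to August 14, 2020), pushing the deadline to June 16, 2021.
Although the defendant's absence ran from May 26, 2017 to December 27, 2017, the stated rules do not make that a tolling event, so it is disregarded.
Ekwueme filed on May 6, 2021, before the June 16, 2021 deadline, so the action is timely.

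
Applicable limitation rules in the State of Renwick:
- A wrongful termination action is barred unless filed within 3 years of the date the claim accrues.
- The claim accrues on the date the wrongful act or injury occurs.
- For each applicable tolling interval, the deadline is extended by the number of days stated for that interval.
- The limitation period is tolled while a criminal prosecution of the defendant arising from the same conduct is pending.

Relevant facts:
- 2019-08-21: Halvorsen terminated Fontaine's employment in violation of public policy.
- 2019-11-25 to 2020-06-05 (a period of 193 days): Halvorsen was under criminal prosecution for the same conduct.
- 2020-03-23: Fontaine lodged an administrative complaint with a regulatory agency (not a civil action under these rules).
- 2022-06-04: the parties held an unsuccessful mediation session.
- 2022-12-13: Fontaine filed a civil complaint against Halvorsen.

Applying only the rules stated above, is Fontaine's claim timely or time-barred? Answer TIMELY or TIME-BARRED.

The limitation period began to run on 2019-08-21.
Adding the 3 years base period to 2019-08-21 gives a deadline of 2022-08-21, before any tolling.
Because the pending criminal prosecution ran from 2019-11-25 to 2020-06-05, the deadline is extended by 193 days to 2023-03-02.
None of the other events listed affects the running of the period under the stated rules.
The 2022-12-13 filing precedes the 2023-03-02 deadline; the claim is timely.

TIMELY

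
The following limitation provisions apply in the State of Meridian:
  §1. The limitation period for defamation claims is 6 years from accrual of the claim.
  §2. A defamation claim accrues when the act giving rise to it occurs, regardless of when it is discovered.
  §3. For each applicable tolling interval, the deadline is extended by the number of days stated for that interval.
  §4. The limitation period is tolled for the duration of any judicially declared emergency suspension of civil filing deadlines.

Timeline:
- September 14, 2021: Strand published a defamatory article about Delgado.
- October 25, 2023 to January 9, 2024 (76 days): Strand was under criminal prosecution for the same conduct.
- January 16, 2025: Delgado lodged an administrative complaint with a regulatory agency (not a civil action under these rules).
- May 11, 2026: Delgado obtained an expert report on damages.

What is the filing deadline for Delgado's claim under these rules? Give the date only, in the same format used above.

The claim accrued on September 14, 2021, the date of the act.
Adding the 6 years base period to September 14, 2021 gives a deadline of September 14, 2027, before any tolling.
Although a criminal prosecution ran from October 25, 2023 to January 9, 2024, the stated rules do not make that a tolling event, so it is disregarded.
Nothing else in the chronology tolls or restarts the period.

September 14, 2027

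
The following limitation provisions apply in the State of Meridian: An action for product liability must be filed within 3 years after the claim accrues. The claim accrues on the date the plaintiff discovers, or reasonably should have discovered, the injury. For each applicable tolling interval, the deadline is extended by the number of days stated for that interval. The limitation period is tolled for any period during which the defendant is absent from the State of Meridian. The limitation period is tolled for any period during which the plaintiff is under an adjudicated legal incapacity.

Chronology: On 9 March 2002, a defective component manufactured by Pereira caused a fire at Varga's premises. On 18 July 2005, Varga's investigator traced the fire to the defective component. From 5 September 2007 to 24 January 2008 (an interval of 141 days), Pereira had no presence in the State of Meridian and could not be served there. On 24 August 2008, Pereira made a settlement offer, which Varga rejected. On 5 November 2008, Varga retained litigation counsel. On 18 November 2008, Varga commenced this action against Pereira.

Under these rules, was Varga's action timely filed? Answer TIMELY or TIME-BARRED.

TIMELY

The claim did not accrue until Varga discovered the injury on 18 July 2005; the 9 March 2002 act date does not start the clock under the stated rule.
The untolled deadline — 3 years after 18 July 2005 — is 18 July 2008.
Because the defendant's absence from the jurisdiction ran from 5 September 2007 to 24 January 2008, the deadline is extended by 141 days to 6 December 2008.
The other events in the timeline have no effect on the limitation period under the stated rules.
The 18 November 2008 filing precedes the 6 December 2008 deadline; the claim is timely.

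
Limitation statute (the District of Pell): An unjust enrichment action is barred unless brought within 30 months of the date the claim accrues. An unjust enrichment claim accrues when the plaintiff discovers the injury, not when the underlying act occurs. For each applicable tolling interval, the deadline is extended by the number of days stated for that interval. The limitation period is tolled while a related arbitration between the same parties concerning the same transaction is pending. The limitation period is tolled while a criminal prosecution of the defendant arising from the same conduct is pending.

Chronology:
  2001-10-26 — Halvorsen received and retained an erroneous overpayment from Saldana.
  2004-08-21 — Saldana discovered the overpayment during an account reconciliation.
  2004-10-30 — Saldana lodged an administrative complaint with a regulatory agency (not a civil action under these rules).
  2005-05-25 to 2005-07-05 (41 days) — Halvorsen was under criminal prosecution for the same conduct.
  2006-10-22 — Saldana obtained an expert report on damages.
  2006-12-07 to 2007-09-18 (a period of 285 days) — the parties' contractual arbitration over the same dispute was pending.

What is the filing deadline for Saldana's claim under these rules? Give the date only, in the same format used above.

The claim did not accrue until Saldana discovered the injury on 2004-08-21; the 2001-10-26 act date does not start the clock under the stated rule.
The untolled deadline — 30 months after 2004-08-21 — is 2007-02-21.
The pending criminal prosecution from 2005-05-25 to 2005-07-05 tolled the period for 41 days, extending the deadline to 2007-04-03.
The pending related arbitration from 2006-12-07 to 2007-09-18 tolled the period for 285 days, extending the deadline to 2008-01-13.
The other events in the timeline have no effect on the limitation period under the stated rules.

2008-01-13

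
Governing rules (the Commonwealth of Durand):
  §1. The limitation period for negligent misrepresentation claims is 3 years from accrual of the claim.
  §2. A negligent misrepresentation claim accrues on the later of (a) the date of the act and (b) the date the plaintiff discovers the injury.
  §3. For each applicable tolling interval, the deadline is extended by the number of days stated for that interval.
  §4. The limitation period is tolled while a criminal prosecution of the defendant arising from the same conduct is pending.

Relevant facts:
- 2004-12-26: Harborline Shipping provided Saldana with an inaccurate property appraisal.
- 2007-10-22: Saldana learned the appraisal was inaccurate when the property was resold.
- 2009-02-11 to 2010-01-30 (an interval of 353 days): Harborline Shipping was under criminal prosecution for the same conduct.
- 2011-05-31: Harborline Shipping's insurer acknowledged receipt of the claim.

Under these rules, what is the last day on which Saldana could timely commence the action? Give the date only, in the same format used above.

2011-10-10

The claim accrued on 2007-10-22 — the later of the 2004-12-26 act and the 2007-10-22 discovery.
The untolled deadline — 3 years after 2007-10-22 — is 2010-10-22.
The period was tolled for 353 days by the pending criminal prosecution (2009-02-11 to 2010-01-30), pushing the deadline to 2011-10-10.
None of the other events listed affects the running of the period under the stated rules.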